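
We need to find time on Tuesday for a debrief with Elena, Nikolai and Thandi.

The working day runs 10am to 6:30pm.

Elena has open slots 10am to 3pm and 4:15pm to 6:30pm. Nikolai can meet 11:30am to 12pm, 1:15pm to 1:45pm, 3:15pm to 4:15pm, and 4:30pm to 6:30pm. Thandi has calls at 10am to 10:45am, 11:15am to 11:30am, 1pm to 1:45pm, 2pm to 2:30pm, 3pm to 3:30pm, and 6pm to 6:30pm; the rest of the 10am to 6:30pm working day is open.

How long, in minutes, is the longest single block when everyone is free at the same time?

Thandi free within 10:00–18:30: 10:45–11:15, 11:30–13:00, 13:45–14:00, 14:30–15:00, 15:30–18:00.
Elena ∩ Nikolai: 11:30–12:00, 13:15–13:45, 16:30–18:30.
Elena ∩ Nikolai ∩ Thandi: 11:30–12:00, 16:30–18:00.
Common window lengths: 30, 90 min; longest is 90.

90 minutes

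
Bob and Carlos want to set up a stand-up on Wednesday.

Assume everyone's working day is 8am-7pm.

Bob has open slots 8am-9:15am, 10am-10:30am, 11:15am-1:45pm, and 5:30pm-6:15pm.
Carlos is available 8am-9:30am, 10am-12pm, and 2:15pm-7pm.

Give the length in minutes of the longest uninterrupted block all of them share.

75 minutes

Bob ∩ Carlos: 08:00–09:15, 10:00–10:30, 11:15–12:00, 17:30–18:15.
Common window lengths: 75, 30, 45, 45 min; longest is 75.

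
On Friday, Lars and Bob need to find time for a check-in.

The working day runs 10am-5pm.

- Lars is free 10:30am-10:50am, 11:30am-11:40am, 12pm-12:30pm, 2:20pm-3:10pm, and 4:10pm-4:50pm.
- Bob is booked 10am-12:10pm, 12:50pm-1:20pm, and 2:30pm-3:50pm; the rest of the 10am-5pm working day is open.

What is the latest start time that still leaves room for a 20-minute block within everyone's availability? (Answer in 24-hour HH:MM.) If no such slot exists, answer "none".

Bob free within 10:00–17:00: 12:10–12:50, 13:20–14:30, 15:50–17:00.
Lars ∩ Bob: 12:10–12:30, 14:20–14:30, 16:10–16:50.
Windows ≥ 20 min: 12:10–12:30, 16:10–16:50.
Latest start in the last window 16:10–16:50 is 16:50 − 20 min = 16:30.

16:30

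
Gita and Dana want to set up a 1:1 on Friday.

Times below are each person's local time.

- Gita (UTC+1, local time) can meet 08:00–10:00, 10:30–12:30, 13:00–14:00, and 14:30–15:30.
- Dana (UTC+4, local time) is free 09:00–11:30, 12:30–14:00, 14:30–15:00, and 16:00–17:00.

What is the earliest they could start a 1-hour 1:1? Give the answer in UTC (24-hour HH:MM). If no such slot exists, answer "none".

12:00

Gita → UTC: 07:00–09:00, 09:30–11:30, 12:00–13:00, 13:30–14:30.
Dana → UTC: 05:00–07:30, 08:30–10:00, 10:30–11:00, 12:00–13:00.
Gita ∩ Dana: 07:00–07:30, 08:30–09:00, 09:30–10:00, 10:30–11:00, 12:00–13:00.
Windows ≥ 60 min: 12:00–13:00.
Earliest such window starts at 12:00.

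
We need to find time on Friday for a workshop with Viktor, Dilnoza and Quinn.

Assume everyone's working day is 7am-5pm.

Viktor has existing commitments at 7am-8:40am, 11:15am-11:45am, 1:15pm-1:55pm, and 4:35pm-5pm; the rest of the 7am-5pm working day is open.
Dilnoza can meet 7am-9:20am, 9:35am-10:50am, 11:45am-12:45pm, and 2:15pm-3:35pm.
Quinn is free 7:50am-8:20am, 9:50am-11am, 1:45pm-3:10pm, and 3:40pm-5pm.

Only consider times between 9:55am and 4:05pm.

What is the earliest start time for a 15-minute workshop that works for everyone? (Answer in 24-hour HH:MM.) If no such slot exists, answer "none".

Viktor free within 07:00–17:00: 08:40–11:15, 11:45–13:15, 13:55–16:35.
Viktor ∩ Dilnoza: 08:40–09:20, 09:35–10:50, 11:45–12:45, 14:15–15:35.
Viktor ∩ Dilnoza ∩ Quinn: 09:50–10:50, 14:15–15:10.
Restricted to 09:55–16:05: 09:55–10:50, 14:15–15:10.
Windows ≥ 15 min: 09:55–10:50, 14:15–15:10.
Earliest such window starts at 09:55.

09:55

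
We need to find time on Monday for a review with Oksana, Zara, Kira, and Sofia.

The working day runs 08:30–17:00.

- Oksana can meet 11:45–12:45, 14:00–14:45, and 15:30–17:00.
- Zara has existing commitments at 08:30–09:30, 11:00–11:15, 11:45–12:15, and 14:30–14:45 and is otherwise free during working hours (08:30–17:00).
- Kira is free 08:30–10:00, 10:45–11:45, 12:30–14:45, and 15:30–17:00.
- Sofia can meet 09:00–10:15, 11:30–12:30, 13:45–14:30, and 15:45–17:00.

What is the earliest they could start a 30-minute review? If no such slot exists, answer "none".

14:00

Zara free within 08:30–17:00: 09:30–11:00, 11:15–11:45, 12:15–14:30, 14:45–17:00.
Oksana ∩ Zara: 12:15–12:45, 14:00–14:30, 15:30–17:00.
Oksana ∩ Zara ∩ Kira: 12:30–12:45, 14:00–14:30, 15:30–17:00.
Oksana ∩ Zara ∩ Kira ∩ Sofia: 14:00–14:30, 15:45–17:00.
Windows ≥ 30 min: 14:00–14:30, 15:45–17:00.
Earliest such window starts at 14:00.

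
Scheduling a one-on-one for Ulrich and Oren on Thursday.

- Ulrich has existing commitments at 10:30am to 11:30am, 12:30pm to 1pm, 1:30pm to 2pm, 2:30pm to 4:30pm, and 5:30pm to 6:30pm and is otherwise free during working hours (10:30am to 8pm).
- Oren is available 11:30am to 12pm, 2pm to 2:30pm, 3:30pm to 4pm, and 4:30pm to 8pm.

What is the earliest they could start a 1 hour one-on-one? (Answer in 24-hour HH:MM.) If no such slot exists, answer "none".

16:30

Ulrich free within 10:30–20:00: 11:30–12:30, 13:00–13:30, 14:00–14:30, 16:30–17:30, 18:30–20:00.
Ulrich ∩ Oren: 11:30–12:00, 14:00–14:30, 16:30–17:30, 18:30–20:00.
Windows ≥ 60 min: 16:30–17:30, 18:30–20:00.
Earliest such window starts at 16:30.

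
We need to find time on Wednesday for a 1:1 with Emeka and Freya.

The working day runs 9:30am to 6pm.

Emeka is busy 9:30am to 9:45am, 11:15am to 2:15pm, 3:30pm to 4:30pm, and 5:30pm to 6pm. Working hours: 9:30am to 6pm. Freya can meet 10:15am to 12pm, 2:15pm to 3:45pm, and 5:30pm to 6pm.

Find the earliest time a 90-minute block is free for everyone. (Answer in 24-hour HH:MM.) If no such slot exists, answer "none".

Emeka free within 09:30–18:00: 09:45–11:15, 14:15–15:30, 16:30–17:30.
Emeka ∩ Freya: 10:15–11:15, 14:15–15:30.
Windows ≥ 90 min: (none).

none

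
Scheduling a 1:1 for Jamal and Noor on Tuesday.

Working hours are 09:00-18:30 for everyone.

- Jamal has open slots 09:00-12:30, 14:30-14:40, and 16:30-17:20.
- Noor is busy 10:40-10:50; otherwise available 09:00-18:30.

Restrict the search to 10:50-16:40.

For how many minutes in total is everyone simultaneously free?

120 minutes

Noor free within 09:00–18:30: 09:00–10:40, 10:50–18:30.
Jamal ∩ Noor: 09:00–10:40, 10:50–12:30, 14:30–14:40, 16:30–17:20.
Restricted to 10:50–16:40: 10:50–12:30, 14:30–14:40, 16:30–16:40.
Total common minutes: 100 + 10 + 10 = 120.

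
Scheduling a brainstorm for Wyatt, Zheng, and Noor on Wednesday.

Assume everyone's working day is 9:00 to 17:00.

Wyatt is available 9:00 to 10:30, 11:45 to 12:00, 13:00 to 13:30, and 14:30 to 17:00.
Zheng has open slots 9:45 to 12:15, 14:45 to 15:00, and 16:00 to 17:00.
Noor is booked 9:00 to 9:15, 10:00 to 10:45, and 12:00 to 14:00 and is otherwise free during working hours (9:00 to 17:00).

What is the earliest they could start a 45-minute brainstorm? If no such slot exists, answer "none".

16:00

Noor free within 09:00–17:00: 09:15–10:00, 10:45–12:00, 14:00–17:00.
Wyatt ∩ Zheng: 09:45–10:30, 11:45–12:00, 14:45–15:00, 16:00–17:00.
Wyatt ∩ Zheng ∩ Noor: 09:45–10:00, 11:45–12:00, 14:45–15:00, 16:00–17:00.
Windows ≥ 45 min: 16:00–17:00.
Earliest such window starts at 16:00.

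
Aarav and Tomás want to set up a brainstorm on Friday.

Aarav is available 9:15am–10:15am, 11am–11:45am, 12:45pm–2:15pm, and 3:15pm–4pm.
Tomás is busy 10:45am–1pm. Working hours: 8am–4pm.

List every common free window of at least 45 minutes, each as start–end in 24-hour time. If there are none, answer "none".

Tomás free within 08:00–16:00: 08:00–10:45, 13:00–16:00.
Aarav ∩ Tomás: 09:15–10:15, 13:00–14:15, 15:15–16:00.
Windows ≥ 45 min: 09:15–10:15, 13:00–14:15, 15:15–16:00.

09:15–10:15, 13:00–14:15, 15:15–16:00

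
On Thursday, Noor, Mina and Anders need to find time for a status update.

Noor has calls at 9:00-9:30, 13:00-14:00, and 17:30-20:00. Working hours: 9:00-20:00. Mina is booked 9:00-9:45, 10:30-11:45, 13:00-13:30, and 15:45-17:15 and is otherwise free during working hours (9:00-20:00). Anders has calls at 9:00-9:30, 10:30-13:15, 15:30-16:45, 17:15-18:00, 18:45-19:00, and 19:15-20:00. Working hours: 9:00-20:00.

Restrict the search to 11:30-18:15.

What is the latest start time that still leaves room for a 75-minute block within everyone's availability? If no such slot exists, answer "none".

Noor free within 09:00–20:00: 09:30–13:00, 14:00–17:30.
Mina free within 09:00–20:00: 09:45–10:30, 11:45–13:00, 13:30–15:45, 17:15–20:00.
Anders free within 09:00–20:00: 09:30–10:30, 13:15–15:30, 16:45–17:15, 18:00–18:45, 19:00–19:15.
Noor ∩ Mina: 09:45–10:30, 11:45–13:00, 14:00–15:45, 17:15–17:30.
Noor ∩ Mina ∩ Anders: 09:45–10:30, 14:00–15:30.
Restricted to 11:30–18:15: 14:00–15:30.
Windows ≥ 75 min: 14:00–15:30.
Latest start in the last window 14:00–15:30 is 15:30 − 75 min = 14:15.

14:15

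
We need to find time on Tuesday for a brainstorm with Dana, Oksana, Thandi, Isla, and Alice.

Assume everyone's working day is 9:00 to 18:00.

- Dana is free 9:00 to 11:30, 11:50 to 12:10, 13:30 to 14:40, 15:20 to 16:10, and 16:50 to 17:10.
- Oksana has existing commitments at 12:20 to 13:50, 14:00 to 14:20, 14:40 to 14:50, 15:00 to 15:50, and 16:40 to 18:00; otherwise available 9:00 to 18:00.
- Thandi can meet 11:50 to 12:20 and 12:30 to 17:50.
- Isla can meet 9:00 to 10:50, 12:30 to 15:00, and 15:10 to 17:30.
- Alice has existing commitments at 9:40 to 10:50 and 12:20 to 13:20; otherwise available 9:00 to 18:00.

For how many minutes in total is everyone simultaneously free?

50 minutes

Oksana free within 09:00–18:00: 09:00–12:20, 13:50–14:00, 14:20–14:40, 14:50–15:00, 15:50–16:40.
Alice free within 09:00–18:00: 09:00–09:40, 10:50–12:20, 13:20–18:00.
Dana ∩ Oksana: 09:00–11:30, 11:50–12:10, 13:50–14:00, 14:20–14:40, 15:50–16:10.
Dana ∩ Oksana ∩ Thandi: 11:50–12:10, 13:50–14:00, 14:20–14:40, 15:50–16:10.
Dana ∩ Oksana ∩ Thandi ∩ Isla: 13:50–14:00, 14:20–14:40, 15:50–16:10.
Dana ∩ Oksana ∩ Thandi ∩ Isla ∩ Alice: 13:50–14:00, 14:20–14:40, 15:50–16:10.
Total common minutes: 10 + 20 + 20 = 50.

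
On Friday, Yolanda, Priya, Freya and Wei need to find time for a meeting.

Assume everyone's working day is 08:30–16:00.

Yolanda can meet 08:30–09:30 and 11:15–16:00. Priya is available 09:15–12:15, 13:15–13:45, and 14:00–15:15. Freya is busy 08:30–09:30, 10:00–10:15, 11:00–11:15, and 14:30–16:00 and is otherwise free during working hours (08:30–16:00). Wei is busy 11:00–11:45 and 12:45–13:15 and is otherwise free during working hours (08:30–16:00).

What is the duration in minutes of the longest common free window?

30 minutes

Freya free within 08:30–16:00: 09:30–10:00, 10:15–11:00, 11:15–14:30.
Wei free within 08:30–16:00: 08:30–11:00, 11:45–12:45, 13:15–16:00.
Yolanda ∩ Priya: 09:15–09:30, 11:15–12:15, 13:15–13:45, 14:00–15:15.
Yolanda ∩ Priya ∩ Freya: 11:15–12:15, 13:15–13:45, 14:00–14:30.
Yolanda ∩ Priya ∩ Freya ∩ Wei: 11:45–12:15, 13:15–13:45, 14:00–14:30.
Common window lengths: 30, 30, 30 min; longest is 30.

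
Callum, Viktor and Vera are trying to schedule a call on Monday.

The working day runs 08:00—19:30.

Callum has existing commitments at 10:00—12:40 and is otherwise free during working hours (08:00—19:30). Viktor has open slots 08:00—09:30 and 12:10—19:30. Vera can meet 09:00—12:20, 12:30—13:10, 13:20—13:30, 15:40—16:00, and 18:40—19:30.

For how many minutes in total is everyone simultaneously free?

140 minutes

Callum free within 08:00–19:30: 08:00–10:00, 12:40–19:30.
Callum ∩ Viktor: 08:00–09:30, 12:40–19:30.
Callum ∩ Viktor ∩ Vera: 09:00–09:30, 12:40–13:10, 13:20–13:30, 15:40–16:00, 18:40–19:30.
Total common minutes: 30 + 30 + 10 + 20 + 50 = 140.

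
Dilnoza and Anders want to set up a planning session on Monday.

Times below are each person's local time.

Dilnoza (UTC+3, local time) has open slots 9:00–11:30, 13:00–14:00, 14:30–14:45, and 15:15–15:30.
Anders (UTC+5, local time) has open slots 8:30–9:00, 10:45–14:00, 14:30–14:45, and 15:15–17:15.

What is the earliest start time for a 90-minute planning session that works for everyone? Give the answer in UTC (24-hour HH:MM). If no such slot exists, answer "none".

06:00

Dilnoza → UTC: 06:00–08:30, 10:00–11:00, 11:30–11:45, 12:15–12:30.
Anders → UTC: 03:30–04:00, 05:45–09:00, 09:30–09:45, 10:15–12:15.
Dilnoza ∩ Anders: 06:00–08:30, 10:15–11:00, 11:30–11:45.
Windows ≥ 90 min: 06:00–08:30.
Earliest such window starts at 06:00.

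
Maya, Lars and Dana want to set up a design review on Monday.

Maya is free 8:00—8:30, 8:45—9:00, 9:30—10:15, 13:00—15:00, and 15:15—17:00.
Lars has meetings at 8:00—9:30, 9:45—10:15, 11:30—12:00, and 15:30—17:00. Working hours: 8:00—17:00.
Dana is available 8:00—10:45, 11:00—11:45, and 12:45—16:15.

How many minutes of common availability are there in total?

150 minutes

Lars free within 08:00–17:00: 09:30–09:45, 10:15–11:30, 12:00–15:30.
Maya ∩ Lars: 09:30–09:45, 13:00–15:00, 15:15–15:30.
Maya ∩ Lars ∩ Dana: 09:30–09:45, 13:00–15:00, 15:15–15:30.
Total common minutes: 15 + 120 + 15 = 150.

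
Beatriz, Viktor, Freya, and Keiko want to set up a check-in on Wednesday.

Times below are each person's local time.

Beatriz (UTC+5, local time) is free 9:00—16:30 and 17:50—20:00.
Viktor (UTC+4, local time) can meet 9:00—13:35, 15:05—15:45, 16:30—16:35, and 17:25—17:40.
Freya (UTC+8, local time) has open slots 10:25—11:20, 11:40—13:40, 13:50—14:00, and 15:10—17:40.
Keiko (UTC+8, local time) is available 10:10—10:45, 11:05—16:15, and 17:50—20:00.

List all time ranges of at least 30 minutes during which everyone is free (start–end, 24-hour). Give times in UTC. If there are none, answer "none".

Beatriz → UTC: 04:00–11:30, 12:50–15:00.
Viktor → UTC: 05:00–09:35, 11:05–11:45, 12:30–12:35, 13:25–13:40.
Freya → UTC: 02:25–03:20, 03:40–05:40, 05:50–06:00, 07:10–09:40.
Keiko → UTC: 02:10–02:45, 03:05–08:15, 09:50–12:00.
Beatriz ∩ Viktor: 05:00–09:35, 11:05–11:30, 13:25–13:40.
Beatriz ∩ Viktor ∩ Freya: 05:00–05:40, 05:50–06:00, 07:10–09:35.
Beatriz ∩ Viktor ∩ Freya ∩ Keiko: 05:00–05:40, 05:50–06:00, 07:10–08:15.
Windows ≥ 30 min: 05:00–05:40, 07:10–08:15.

05:00–05:40, 07:10–08:15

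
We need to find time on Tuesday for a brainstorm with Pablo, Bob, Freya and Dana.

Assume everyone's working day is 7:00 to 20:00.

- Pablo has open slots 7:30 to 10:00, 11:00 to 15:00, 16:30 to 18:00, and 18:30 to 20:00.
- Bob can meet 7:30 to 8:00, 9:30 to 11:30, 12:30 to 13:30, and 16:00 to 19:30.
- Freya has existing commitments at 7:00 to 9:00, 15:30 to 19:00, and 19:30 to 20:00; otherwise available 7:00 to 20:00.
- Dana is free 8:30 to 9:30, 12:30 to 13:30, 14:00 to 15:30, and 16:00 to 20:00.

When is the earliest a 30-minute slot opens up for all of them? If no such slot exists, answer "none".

Freya free within 07:00–20:00: 09:00–15:30, 19:00–19:30.
Pablo ∩ Bob: 07:30–08:00, 09:30–10:00, 11:00–11:30, 12:30–13:30, 16:30–18:00, 18:30–19:30.
Pablo ∩ Bob ∩ Freya: 09:30–10:00, 11:00–11:30, 12:30–13:30, 19:00–19:30.
Pablo ∩ Bob ∩ Freya ∩ Dana: 12:30–13:30, 19:00–19:30.
Windows ≥ 30 min: 12:30–13:30, 19:00–19:30.
Earliest such window starts at 12:30.

12:30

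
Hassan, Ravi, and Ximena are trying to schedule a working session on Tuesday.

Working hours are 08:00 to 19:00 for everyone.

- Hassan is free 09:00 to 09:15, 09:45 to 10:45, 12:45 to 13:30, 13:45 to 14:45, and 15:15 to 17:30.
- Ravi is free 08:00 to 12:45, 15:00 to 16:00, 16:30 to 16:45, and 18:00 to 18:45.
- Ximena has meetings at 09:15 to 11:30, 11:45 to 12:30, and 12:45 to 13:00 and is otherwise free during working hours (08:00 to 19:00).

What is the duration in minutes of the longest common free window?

45 minutes

Ximena free within 08:00–19:00: 08:00–09:15, 11:30–11:45, 12:30–12:45, 13:00–19:00.
Hassan ∩ Ravi: 09:00–09:15, 09:45–10:45, 15:15–16:00, 16:30–16:45.
Hassan ∩ Ravi ∩ Ximena: 09:00–09:15, 15:15–16:00, 16:30–16:45.
Common window lengths: 15, 45, 15 min; longest is 45.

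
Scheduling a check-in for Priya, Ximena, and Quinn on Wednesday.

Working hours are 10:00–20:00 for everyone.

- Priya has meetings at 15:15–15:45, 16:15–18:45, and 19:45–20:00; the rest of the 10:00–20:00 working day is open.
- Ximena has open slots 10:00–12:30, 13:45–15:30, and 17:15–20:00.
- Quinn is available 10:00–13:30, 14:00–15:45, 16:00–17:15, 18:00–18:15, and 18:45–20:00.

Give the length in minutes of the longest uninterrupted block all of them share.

150 minutes

Priya free within 10:00–20:00: 10:00–15:15, 15:45–16:15, 18:45–19:45.
Priya ∩ Ximena: 10:00–12:30, 13:45–15:15, 18:45–19:45.
Priya ∩ Ximena ∩ Quinn: 10:00–12:30, 14:00–15:15, 18:45–19:45.
Common window lengths: 150, 75, 60 min; longest is 150.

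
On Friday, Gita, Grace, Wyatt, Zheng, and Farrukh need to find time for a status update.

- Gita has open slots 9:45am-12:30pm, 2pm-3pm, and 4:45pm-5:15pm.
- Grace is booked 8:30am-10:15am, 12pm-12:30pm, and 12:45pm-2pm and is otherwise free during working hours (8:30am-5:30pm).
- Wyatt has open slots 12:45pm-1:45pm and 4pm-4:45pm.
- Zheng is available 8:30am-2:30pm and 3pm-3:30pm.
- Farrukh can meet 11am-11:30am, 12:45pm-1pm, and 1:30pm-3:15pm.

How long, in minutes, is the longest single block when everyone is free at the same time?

0 minutes

Grace free within 08:30–17:30: 10:15–12:00, 12:30–12:45, 14:00–17:30.
Gita ∩ Grace: 10:15–12:00, 14:00–15:00, 16:45–17:15.
Gita ∩ Grace ∩ Wyatt: (none).
Gita ∩ Grace ∩ Wyatt ∩ Zheng: (none).
Gita ∩ Grace ∩ Wyatt ∩ Zheng ∩ Farrukh: (none).
No common window.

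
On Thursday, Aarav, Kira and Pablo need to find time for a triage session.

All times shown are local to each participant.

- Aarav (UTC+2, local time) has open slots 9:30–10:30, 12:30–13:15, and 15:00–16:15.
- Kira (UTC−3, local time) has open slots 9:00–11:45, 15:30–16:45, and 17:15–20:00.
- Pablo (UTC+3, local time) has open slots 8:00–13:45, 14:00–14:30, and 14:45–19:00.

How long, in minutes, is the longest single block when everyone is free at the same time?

Aarav → UTC: 07:30–08:30, 10:30–11:15, 13:00–14:15.
Kira → UTC: 12:00–14:45, 18:30–19:45, 20:15–23:00.
Pablo → UTC: 05:00–10:45, 11:00–11:30, 11:45–16:00.
Aarav ∩ Kira: 13:00–14:15.
Aarav ∩ Kira ∩ Pablo: 13:00–14:15.
Single common window of 75 minutes.

75 minutes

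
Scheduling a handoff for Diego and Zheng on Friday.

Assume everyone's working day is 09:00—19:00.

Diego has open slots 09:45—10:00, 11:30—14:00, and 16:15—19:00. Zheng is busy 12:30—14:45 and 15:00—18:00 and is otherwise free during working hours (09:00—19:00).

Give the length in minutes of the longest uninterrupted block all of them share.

Zheng free within 09:00–19:00: 09:00–12:30, 14:45–15:00, 18:00–19:00.
Diego ∩ Zheng: 09:45–10:00, 11:30–12:30, 18:00–19:00.
Common window lengths: 15, 60, 60 min; longest is 60.

60 minutes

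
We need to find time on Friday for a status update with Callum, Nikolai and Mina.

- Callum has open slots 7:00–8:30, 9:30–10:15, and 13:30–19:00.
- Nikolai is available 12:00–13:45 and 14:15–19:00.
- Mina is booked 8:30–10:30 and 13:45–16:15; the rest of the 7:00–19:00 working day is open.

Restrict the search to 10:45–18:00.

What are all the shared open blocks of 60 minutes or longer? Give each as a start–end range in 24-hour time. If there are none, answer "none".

Mina free within 07:00–19:00: 07:00–08:30, 10:30–13:45, 16:15–19:00.
Callum ∩ Nikolai: 13:30–13:45, 14:15–19:00.
Callum ∩ Nikolai ∩ Mina: 13:30–13:45, 16:15–19:00.
Restricted to 10:45–18:00: 13:30–13:45, 16:15–18:00.
Windows ≥ 60 min: 16:15–18:00.

16:15–18:00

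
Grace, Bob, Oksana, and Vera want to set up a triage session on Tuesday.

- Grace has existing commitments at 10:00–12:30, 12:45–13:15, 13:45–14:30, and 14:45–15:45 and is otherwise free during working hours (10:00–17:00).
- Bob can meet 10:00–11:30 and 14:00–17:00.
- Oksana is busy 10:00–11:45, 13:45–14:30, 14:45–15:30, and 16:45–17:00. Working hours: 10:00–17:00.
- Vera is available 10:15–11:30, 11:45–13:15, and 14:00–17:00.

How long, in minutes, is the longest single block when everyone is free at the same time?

60 minutes

Grace free within 10:00–17:00: 12:30–12:45, 13:15–13:45, 14:30–14:45, 15:45–17:00.
Oksana free within 10:00–17:00: 11:45–13:45, 14:30–14:45, 15:30–16:45.
Grace ∩ Bob: 14:30–14:45, 15:45–17:00.
Grace ∩ Bob ∩ Oksana: 14:30–14:45, 15:45–16:45.
Grace ∩ Bob ∩ Oksana ∩ Vera: 14:30–14:45, 15:45–16:45.
Common window lengths: 15, 60 min; longest is 60.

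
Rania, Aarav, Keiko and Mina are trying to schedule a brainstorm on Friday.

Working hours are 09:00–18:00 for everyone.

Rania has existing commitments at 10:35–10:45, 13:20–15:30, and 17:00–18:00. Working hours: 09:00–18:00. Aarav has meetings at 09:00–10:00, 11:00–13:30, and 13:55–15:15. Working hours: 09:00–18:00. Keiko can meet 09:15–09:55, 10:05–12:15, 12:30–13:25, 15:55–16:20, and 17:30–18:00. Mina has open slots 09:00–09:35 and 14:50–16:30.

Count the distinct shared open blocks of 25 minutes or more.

Rania free within 09:00–18:00: 09:00–10:35, 10:45–13:20, 15:30–17:00.
Aarav free within 09:00–18:00: 10:00–11:00, 13:30–13:55, 15:15–18:00.
Rania ∩ Aarav: 10:00–10:35, 10:45–11:00, 15:30–17:00.
Rania ∩ Aarav ∩ Keiko: 10:05–10:35, 10:45–11:00, 15:55–16:20.
Rania ∩ Aarav ∩ Keiko ∩ Mina: 15:55–16:20.
Windows ≥ 25 min: 15:55–16:20.
That's 1 window.

1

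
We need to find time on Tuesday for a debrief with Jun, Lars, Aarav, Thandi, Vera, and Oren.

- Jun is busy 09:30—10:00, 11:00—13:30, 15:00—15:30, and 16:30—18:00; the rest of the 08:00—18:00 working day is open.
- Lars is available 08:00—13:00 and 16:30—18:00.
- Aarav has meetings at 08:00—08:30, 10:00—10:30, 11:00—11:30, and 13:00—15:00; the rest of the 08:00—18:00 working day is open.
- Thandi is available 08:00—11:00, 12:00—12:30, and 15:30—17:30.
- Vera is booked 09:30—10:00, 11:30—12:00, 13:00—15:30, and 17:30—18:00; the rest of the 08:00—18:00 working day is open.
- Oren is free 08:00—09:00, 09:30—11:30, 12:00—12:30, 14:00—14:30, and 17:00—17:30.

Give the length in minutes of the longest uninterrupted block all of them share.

Jun free within 08:00–18:00: 08:00–09:30, 10:00–11:00, 13:30–15:00, 15:30–16:30.
Aarav free within 08:00–18:00: 08:30–10:00, 10:30–11:00, 11:30–13:00, 15:00–18:00.
Vera free within 08:00–18:00: 08:00–09:30, 10:00–11:30, 12:00–13:00, 15:30–17:30.
Jun ∩ Lars: 08:00–09:30, 10:00–11:00.
Jun ∩ Lars ∩ Aarav: 08:30–09:30, 10:30–11:00.
Jun ∩ Lars ∩ Aarav ∩ Thandi: 08:30–09:30, 10:30–11:00.
Jun ∩ Lars ∩ Aarav ∩ Thandi ∩ Vera: 08:30–09:30, 10:30–11:00.
Jun ∩ Lars ∩ Aarav ∩ Thandi ∩ Vera ∩ Oren: 08:30–09:00, 10:30–11:00.
Common window lengths: 30, 30 min; longest is 30.

30 minutes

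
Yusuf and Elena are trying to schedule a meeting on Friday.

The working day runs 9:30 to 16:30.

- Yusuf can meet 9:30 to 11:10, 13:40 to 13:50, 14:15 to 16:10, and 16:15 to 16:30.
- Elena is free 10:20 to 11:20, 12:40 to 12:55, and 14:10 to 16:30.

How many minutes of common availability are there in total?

180 minutes

Yusuf ∩ Elena: 10:20–11:10, 14:15–16:10, 16:15–16:30.
Total common minutes: 50 + 115 + 15 = 180.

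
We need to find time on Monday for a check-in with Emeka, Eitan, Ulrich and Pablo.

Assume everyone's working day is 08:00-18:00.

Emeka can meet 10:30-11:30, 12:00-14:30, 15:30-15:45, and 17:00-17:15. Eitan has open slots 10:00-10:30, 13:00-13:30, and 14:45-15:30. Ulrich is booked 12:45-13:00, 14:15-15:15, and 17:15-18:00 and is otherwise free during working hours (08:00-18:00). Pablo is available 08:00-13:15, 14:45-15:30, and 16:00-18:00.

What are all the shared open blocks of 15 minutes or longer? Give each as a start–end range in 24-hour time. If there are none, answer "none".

13:00–13:15

Ulrich free within 08:00–18:00: 08:00–12:45, 13:00–14:15, 15:15–17:15.
Emeka ∩ Eitan: 13:00–13:30.
Emeka ∩ Eitan ∩ Ulrich: 13:00–13:30.
Emeka ∩ Eitan ∩ Ulrich ∩ Pablo: 13:00–13:15.
Windows ≥ 15 min: 13:00–13:15.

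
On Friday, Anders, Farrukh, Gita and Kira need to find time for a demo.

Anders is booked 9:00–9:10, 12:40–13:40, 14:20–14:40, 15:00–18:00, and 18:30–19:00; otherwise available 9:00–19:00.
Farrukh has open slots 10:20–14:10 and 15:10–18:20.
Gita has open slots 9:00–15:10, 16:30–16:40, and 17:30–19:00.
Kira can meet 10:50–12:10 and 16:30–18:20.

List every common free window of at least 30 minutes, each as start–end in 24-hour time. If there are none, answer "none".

Anders free within 09:00–19:00: 09:10–12:40, 13:40–14:20, 14:40–15:00, 18:00–18:30.
Anders ∩ Farrukh: 10:20–12:40, 13:40–14:10, 18:00–18:20.
Anders ∩ Farrukh ∩ Gita: 10:20–12:40, 13:40–14:10, 18:00–18:20.
Anders ∩ Farrukh ∩ Gita ∩ Kira: 10:50–12:10, 18:00–18:20.
Windows ≥ 30 min: 10:50–12:10.

10:50–12:10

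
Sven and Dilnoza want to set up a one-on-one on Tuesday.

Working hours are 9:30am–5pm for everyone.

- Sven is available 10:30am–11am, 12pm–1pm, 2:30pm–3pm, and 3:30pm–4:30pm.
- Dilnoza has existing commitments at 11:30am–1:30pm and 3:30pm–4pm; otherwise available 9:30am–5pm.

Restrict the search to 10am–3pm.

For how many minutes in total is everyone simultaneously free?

60 minutes

Dilnoza free within 09:30–17:00: 09:30–11:30, 13:30–15:30, 16:00–17:00.
Sven ∩ Dilnoza: 10:30–11:00, 14:30–15:00, 16:00–16:30.
Restricted to 10:00–15:00: 10:30–11:00, 14:30–15:00.
Total common minutes: 30 + 30 = 60.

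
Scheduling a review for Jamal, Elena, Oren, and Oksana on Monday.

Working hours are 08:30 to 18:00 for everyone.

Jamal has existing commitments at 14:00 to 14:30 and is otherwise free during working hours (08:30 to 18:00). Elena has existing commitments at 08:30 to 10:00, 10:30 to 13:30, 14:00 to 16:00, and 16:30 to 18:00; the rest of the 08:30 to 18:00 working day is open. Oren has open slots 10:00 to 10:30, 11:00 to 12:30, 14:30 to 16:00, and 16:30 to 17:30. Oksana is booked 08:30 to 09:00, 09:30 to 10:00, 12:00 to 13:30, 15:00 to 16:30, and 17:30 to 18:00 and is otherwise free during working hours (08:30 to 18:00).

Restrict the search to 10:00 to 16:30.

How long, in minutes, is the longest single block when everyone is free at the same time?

Jamal free within 08:30–18:00: 08:30–14:00, 14:30–18:00.
Elena free within 08:30–18:00: 10:00–10:30, 13:30–14:00, 16:00–16:30.
Oksana free within 08:30–18:00: 09:00–09:30, 10:00–12:00, 13:30–15:00, 16:30–17:30.
Jamal ∩ Elena: 10:00–10:30, 13:30–14:00, 16:00–16:30.
Jamal ∩ Elena ∩ Oren: 10:00–10:30.
Jamal ∩ Elena ∩ Oren ∩ Oksana: 10:00–10:30.
Restricted to 10:00–16:30: 10:00–10:30.
Single common window of 30 minutes.

30 minutes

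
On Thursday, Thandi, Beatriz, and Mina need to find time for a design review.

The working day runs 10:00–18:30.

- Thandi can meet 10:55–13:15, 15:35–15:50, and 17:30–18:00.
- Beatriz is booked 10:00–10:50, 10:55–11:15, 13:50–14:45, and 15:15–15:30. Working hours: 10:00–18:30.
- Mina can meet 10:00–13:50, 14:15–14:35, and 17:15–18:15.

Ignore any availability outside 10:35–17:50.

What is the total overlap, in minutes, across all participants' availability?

Beatriz free within 10:00–18:30: 10:50–10:55, 11:15–13:50, 14:45–15:15, 15:30–18:30.
Thandi ∩ Beatriz: 11:15–13:15, 15:35–15:50, 17:30–18:00.
Thandi ∩ Beatriz ∩ Mina: 11:15–13:15, 17:30–18:00.
Restricted to 10:35–17:50: 11:15–13:15, 17:30–17:50.
Total common minutes: 120 + 20 = 140.

140 minutes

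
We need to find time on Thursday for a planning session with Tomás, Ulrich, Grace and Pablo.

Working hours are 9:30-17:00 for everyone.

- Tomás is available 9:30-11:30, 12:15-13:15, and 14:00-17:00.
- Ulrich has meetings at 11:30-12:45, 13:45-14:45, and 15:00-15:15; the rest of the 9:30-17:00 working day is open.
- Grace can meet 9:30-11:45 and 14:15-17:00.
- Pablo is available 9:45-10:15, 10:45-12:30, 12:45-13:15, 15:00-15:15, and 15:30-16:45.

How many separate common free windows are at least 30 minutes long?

Ulrich free within 09:30–17:00: 09:30–11:30, 12:45–13:45, 14:45–15:00, 15:15–17:00.
Tomás ∩ Ulrich: 09:30–11:30, 12:45–13:15, 14:45–15:00, 15:15–17:00.
Tomás ∩ Ulrich ∩ Grace: 09:30–11:30, 14:45–15:00, 15:15–17:00.
Tomás ∩ Ulrich ∩ Grace ∩ Pablo: 09:45–10:15, 10:45–11:30, 15:30–16:45.
Windows ≥ 30 min: 09:45–10:15, 10:45–11:30, 15:30–16:45.
That's 3 windows.

3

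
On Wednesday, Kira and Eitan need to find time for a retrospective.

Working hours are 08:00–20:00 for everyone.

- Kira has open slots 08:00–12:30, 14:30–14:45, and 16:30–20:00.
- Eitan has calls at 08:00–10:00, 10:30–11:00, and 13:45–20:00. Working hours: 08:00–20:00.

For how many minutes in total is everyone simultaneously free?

Eitan free within 08:00–20:00: 10:00–10:30, 11:00–13:45.
Kira ∩ Eitan: 10:00–10:30, 11:00–12:30.
Total common minutes: 30 + 90 = 120.

120 minutes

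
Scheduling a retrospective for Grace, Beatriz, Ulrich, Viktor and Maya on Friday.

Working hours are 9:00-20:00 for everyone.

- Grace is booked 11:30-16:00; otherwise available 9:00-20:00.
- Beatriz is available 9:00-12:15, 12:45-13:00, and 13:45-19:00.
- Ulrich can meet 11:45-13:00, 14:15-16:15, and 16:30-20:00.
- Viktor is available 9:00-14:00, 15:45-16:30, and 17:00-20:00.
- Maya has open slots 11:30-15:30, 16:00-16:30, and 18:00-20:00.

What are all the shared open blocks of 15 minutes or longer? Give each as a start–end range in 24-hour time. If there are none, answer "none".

Grace free within 09:00–20:00: 09:00–11:30, 16:00–20:00.
Grace ∩ Beatriz: 09:00–11:30, 16:00–19:00.
Grace ∩ Beatriz ∩ Ulrich: 16:00–16:15, 16:30–19:00.
Grace ∩ Beatriz ∩ Ulrich ∩ Viktor: 16:00–16:15, 17:00–19:00.
Grace ∩ Beatriz ∩ Ulrich ∩ Viktor ∩ Maya: 16:00–16:15, 18:00–19:00.
Windows ≥ 15 min: 16:00–16:15, 18:00–19:00.

16:00–16:15, 18:00–19:00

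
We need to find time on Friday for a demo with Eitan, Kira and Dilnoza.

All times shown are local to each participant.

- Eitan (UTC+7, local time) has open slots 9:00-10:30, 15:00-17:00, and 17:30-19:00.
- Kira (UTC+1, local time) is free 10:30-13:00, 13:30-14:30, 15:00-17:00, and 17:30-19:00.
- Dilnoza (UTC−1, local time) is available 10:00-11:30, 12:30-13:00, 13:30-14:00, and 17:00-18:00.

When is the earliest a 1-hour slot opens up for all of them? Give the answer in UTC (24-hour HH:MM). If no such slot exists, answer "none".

Eitan → UTC: 02:00–03:30, 08:00–10:00, 10:30–12:00.
Kira → UTC: 09:30–12:00, 12:30–13:30, 14:00–16:00, 16:30–18:00.
Dilnoza → UTC: 11:00–12:30, 13:30–14:00, 14:30–15:00, 18:00–19:00.
Eitan ∩ Kira: 09:30–10:00, 10:30–12:00.
Eitan ∩ Kira ∩ Dilnoza: 11:00–12:00.
Windows ≥ 60 min: 11:00–12:00.
Earliest such window starts at 11:00.

11:00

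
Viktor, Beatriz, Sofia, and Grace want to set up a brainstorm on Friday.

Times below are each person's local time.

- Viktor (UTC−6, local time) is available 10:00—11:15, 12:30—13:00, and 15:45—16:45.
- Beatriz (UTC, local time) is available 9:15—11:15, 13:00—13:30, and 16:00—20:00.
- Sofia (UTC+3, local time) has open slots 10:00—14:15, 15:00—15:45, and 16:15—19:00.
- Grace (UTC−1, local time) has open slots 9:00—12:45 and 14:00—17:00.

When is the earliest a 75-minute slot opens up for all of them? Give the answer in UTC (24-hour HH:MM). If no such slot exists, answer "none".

none

Viktor → UTC: 16:00–17:15, 18:30–19:00, 21:45–22:45.
Beatriz → UTC: 09:15–11:15, 13:00–13:30, 16:00–20:00.
Sofia → UTC: 07:00–11:15, 12:00–12:45, 13:15–16:00.
Grace → UTC: 10:00–13:45, 15:00–18:00.
Viktor ∩ Beatriz: 16:00–17:15, 18:30–19:00.
Viktor ∩ Beatriz ∩ Sofia: (none).
Viktor ∩ Beatriz ∩ Sofia ∩ Grace: (none).
Windows ≥ 75 min: (none).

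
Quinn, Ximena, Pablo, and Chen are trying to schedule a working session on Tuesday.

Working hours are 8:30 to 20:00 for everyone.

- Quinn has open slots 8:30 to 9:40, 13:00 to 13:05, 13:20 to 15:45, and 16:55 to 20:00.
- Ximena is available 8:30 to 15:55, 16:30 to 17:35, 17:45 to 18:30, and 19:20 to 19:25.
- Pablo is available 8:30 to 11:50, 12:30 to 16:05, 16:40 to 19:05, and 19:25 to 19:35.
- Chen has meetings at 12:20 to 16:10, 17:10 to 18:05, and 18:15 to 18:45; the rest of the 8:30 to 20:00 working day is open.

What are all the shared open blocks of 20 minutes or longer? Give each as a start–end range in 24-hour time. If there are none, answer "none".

08:30–09:40

Chen free within 08:30–20:00: 08:30–12:20, 16:10–17:10, 18:05–18:15, 18:45–20:00.
Quinn ∩ Ximena: 08:30–09:40, 13:00–13:05, 13:20–15:45, 16:55–17:35, 17:45–18:30, 19:20–19:25.
Quinn ∩ Ximena ∩ Pablo: 08:30–09:40, 13:00–13:05, 13:20–15:45, 16:55–17:35, 17:45–18:30.
Quinn ∩ Ximena ∩ Pablo ∩ Chen: 08:30–09:40, 16:55–17:10, 18:05–18:15.
Windows ≥ 20 min: 08:30–09:40.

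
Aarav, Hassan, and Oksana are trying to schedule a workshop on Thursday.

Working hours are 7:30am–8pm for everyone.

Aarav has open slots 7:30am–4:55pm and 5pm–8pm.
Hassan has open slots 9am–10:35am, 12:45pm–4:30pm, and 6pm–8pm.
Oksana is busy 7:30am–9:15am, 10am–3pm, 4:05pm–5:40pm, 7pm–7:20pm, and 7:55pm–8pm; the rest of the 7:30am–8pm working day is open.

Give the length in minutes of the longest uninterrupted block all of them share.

65 minutes

Oksana free within 07:30–20:00: 09:15–10:00, 15:00–16:05, 17:40–19:00, 19:20–19:55.
Aarav ∩ Hassan: 09:00–10:35, 12:45–16:30, 18:00–20:00.
Aarav ∩ Hassan ∩ Oksana: 09:15–10:00, 15:00–16:05, 18:00–19:00, 19:20–19:55.
Common window lengths: 45, 65, 60, 35 min; longest is 65.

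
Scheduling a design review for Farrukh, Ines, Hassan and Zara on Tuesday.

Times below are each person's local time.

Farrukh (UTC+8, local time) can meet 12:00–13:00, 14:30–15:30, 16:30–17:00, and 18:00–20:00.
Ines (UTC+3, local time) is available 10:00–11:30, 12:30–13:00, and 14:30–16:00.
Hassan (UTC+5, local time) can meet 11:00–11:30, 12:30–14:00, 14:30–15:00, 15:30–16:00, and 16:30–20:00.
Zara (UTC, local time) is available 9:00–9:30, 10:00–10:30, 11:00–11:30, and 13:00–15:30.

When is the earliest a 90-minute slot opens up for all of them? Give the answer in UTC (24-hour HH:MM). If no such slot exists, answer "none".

Farrukh → UTC: 04:00–05:00, 06:30–07:30, 08:30–09:00, 10:00–12:00.
Ines → UTC: 07:00–08:30, 09:30–10:00, 11:30–13:00.
Hassan → UTC: 06:00–06:30, 07:30–09:00, 09:30–10:00, 10:30–11:00, 11:30–15:00.
Zara → UTC: 09:00–09:30, 10:00–10:30, 11:00–11:30, 13:00–15:30.
Farrukh ∩ Ines: 07:00–07:30, 11:30–12:00.
Farrukh ∩ Ines ∩ Hassan: 11:30–12:00.
Farrukh ∩ Ines ∩ Hassan ∩ Zara: (none).
Windows ≥ 90 min: (none).

none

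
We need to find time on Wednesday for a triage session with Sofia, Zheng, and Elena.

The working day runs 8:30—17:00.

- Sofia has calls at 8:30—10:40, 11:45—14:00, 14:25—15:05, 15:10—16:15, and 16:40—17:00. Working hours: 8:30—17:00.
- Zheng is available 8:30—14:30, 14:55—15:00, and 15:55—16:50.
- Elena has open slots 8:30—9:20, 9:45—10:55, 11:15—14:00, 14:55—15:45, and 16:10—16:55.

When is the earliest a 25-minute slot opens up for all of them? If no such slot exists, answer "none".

11:15

Sofia free within 08:30–17:00: 10:40–11:45, 14:00–14:25, 15:05–15:10, 16:15–16:40.
Sofia ∩ Zheng: 10:40–11:45, 14:00–14:25, 16:15–16:40.
Sofia ∩ Zheng ∩ Elena: 10:40–10:55, 11:15–11:45, 16:15–16:40.
Windows ≥ 25 min: 11:15–11:45, 16:15–16:40.
Earliest such window starts at 11:15.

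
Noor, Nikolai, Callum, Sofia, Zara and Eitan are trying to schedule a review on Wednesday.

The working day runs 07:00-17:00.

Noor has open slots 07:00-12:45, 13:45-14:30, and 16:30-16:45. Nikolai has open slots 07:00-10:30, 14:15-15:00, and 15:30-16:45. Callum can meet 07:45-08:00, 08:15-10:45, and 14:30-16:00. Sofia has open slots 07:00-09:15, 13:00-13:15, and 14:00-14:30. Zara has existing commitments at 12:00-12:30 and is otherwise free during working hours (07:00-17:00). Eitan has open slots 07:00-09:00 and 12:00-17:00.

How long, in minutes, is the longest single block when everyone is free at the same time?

Zara free within 07:00–17:00: 07:00–12:00, 12:30–17:00.
Noor ∩ Nikolai: 07:00–10:30, 14:15–14:30, 16:30–16:45.
Noor ∩ Nikolai ∩ Callum: 07:45–08:00, 08:15–10:30.
Noor ∩ Nikolai ∩ Callum ∩ Sofia: 07:45–08:00, 08:15–09:15.
Noor ∩ Nikolai ∩ Callum ∩ Sofia ∩ Zara: 07:45–08:00, 08:15–09:15.
Noor ∩ Nikolai ∩ Callum ∩ Sofia ∩ Zara ∩ Eitan: 07:45–08:00, 08:15–09:00.
Common window lengths: 15, 45 min; longest is 45.

45 minutes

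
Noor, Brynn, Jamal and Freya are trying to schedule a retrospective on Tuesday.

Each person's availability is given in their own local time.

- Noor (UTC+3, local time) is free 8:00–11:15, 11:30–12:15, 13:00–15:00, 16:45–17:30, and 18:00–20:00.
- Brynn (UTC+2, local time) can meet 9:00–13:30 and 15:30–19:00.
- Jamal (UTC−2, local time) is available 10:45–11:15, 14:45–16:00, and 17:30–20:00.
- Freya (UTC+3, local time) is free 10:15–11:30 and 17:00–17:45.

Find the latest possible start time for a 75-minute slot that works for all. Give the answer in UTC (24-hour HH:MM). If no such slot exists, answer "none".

Noor → UTC: 05:00–08:15, 08:30–09:15, 10:00–12:00, 13:45–14:30, 15:00–17:00.
Brynn → UTC: 07:00–11:30, 13:30–17:00.
Jamal → UTC: 12:45–13:15, 16:45–18:00, 19:30–22:00.
Freya → UTC: 07:15–08:30, 14:00–14:45.
Noor ∩ Brynn: 07:00–08:15, 08:30–09:15, 10:00–11:30, 13:45–14:30, 15:00–17:00.
Noor ∩ Brynn ∩ Jamal: 16:45–17:00.
Noor ∩ Brynn ∩ Jamal ∩ Freya: (none).
Windows ≥ 75 min: (none).

none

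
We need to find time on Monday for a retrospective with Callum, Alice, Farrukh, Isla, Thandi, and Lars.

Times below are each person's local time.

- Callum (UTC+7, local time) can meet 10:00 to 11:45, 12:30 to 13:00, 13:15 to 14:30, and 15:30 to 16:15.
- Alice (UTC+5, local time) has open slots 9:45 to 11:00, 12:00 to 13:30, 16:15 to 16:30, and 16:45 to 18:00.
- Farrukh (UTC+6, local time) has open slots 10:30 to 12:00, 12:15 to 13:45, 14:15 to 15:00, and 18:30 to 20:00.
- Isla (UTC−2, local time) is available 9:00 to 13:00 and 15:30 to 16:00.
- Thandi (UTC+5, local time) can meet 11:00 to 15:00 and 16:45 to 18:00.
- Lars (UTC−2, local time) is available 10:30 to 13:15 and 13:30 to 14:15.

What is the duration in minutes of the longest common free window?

0 minutes

Callum → UTC: 03:00–04:45, 05:30–06:00, 06:15–07:30, 08:30–09:15.
Alice → UTC: 04:45–06:00, 07:00–08:30, 11:15–11:30, 11:45–13:00.
Farrukh → UTC: 04:30–06:00, 06:15–07:45, 08:15–09:00, 12:30–14:00.
Isla → UTC: 11:00–15:00, 17:30–18:00.
Thandi → UTC: 06:00–10:00, 11:45–13:00.
Lars → UTC: 12:30–15:15, 15:30–16:15.
Callum ∩ Alice: 05:30–06:00, 07:00–07:30.
Callum ∩ Alice ∩ Farrukh: 05:30–06:00, 07:00–07:30.
Callum ∩ Alice ∩ Farrukh ∩ Isla: (none).
Callum ∩ Alice ∩ Farrukh ∩ Isla ∩ Thandi: (none).
Callum ∩ Alice ∩ Farrukh ∩ Isla ∩ Thandi ∩ Lars: (none).
No common window.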